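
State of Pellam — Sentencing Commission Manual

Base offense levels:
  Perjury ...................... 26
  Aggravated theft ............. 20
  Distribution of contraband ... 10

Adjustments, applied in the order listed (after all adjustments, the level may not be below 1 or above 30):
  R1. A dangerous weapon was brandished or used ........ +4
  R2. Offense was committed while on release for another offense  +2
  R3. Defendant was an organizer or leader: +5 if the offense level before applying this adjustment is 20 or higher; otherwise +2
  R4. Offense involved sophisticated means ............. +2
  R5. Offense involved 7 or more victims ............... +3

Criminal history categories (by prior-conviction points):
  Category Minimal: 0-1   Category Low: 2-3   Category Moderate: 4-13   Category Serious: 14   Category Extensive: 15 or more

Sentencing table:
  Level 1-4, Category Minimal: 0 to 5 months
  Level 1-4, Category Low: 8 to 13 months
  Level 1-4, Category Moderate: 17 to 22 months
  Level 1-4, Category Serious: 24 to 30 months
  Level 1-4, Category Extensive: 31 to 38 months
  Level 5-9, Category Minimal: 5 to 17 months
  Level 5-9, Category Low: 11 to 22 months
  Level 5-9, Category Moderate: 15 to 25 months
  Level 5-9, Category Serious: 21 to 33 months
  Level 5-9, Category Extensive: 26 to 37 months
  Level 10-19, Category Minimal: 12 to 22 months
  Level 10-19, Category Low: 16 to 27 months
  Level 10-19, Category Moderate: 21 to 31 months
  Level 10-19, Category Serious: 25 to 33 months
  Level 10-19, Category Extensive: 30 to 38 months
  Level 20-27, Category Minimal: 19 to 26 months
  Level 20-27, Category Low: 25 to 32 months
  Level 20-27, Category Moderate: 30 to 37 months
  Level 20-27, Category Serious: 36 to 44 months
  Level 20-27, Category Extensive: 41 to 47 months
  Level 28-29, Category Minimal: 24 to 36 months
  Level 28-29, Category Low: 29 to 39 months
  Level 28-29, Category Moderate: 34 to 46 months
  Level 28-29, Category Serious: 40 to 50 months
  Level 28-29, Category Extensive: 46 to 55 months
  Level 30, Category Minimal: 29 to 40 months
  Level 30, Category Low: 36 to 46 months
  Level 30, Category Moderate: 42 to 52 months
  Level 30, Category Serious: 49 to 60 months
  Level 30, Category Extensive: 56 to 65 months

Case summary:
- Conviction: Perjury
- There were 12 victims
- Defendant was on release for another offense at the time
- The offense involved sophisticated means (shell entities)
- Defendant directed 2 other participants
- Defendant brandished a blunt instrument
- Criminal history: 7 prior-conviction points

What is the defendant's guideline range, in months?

42-52 months

Base offense level for perjury: 26.
R1 applies: 26 + 4 = 30.
R2 applies: 30 + 2 = 32.
R3 applies (level before this adjustment is 32 ≥ 20, so +5): 32 + 5 = 37.
R4 applies: 37 + 2 = 39.
R5 applies: 39 + 3 = 42.
Level 42 exceeds the maximum of 30; capped at 30.
Final offense level: 30.
Criminal history: 7 prior points → Category Moderate (4-13).
Level 30 falls in the 30 band.
Grid: Level 30 × Category Moderate = 42-52 months.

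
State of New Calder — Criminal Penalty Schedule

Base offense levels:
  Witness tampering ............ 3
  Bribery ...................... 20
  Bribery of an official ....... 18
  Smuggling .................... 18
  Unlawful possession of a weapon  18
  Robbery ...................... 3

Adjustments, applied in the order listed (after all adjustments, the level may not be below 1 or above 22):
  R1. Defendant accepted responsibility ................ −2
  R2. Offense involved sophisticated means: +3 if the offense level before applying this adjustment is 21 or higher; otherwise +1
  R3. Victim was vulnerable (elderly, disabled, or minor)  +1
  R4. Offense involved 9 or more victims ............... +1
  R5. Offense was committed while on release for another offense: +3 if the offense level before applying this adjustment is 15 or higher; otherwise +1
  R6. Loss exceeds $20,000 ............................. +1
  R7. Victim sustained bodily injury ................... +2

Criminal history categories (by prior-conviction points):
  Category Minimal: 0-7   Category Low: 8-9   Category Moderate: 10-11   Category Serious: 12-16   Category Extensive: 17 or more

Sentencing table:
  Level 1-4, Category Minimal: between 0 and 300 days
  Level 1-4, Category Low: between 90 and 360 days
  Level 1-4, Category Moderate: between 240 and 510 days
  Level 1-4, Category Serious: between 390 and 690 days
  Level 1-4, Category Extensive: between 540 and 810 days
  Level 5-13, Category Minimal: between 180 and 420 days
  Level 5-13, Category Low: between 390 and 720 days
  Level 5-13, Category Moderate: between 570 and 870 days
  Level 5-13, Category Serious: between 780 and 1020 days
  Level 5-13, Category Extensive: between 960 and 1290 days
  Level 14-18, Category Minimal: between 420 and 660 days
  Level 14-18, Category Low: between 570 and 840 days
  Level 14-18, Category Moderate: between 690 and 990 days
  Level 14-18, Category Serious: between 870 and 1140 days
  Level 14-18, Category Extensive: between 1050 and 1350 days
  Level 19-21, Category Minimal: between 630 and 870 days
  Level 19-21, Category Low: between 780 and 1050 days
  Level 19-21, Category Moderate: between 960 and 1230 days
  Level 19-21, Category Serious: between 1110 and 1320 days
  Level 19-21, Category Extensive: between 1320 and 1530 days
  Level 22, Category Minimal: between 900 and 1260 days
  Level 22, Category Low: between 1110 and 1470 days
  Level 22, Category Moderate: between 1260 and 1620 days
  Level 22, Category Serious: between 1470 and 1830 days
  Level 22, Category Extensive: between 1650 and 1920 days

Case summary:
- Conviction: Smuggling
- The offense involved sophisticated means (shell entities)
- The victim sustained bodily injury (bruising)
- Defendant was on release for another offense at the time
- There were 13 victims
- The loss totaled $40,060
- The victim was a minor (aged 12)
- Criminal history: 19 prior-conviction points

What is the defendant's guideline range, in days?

1650-1920 days

Base offense level for smuggling: 18.
R2 applies (level before this adjustment is 18 < 21, so +1): 18 + 1 = 19.
R3 applies: 19 + 1 = 20.
R4 applies: 20 + 1 = 21.
R5 applies (level before this adjustment is 21 ≥ 15, so +3): 21 + 3 = 24.
R6 applies: 24 + 1 = 25.
R7 applies: 25 + 2 = 27.
Level 27 exceeds the maximum of 22; capped at 22.
Final offense level: 22.
Criminal history: 19 prior points → Category Extensive (17+).
Level 22 falls in the 22 band.
Grid: Level 22 × Category Extensive = 1650-1920 days.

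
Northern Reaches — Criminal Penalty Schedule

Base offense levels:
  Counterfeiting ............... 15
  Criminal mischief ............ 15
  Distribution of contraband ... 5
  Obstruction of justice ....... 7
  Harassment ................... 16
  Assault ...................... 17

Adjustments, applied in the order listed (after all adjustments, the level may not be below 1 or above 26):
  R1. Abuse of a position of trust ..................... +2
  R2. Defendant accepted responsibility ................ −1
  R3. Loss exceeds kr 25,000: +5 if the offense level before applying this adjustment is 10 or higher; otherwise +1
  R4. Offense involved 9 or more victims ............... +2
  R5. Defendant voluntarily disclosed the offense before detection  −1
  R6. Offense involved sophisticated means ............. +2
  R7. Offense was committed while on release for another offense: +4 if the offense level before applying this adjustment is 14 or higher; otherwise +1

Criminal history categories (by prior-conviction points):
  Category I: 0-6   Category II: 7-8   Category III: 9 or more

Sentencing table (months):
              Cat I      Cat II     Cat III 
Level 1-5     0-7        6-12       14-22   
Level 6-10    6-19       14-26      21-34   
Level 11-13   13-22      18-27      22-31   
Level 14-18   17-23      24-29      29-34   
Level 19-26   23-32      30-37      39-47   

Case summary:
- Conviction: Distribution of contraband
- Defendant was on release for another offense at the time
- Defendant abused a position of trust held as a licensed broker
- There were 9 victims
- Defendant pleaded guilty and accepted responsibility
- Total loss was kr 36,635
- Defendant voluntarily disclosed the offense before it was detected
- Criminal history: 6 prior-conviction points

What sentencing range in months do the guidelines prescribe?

6-19 months

Base offense level for distribution of contraband: 5.
R1 applies: 5 + 2 = 7.
R2 applies: 7 − 1 = 6.
R3 applies (level before this adjustment is 6 < 10, so +1): 6 + 1 = 7.
R4 applies: 7 + 2 = 9.
R5 applies: 9 − 1 = 8.
R7 applies (level before this adjustment is 8 < 14, so +1): 8 + 1 = 9.
Final offense level: 9.
Criminal history: 6 prior points → Category I (0-6).
Level 9 falls in the 6-10 band.
Grid: Level 6-10 × Category I = 6-19 months.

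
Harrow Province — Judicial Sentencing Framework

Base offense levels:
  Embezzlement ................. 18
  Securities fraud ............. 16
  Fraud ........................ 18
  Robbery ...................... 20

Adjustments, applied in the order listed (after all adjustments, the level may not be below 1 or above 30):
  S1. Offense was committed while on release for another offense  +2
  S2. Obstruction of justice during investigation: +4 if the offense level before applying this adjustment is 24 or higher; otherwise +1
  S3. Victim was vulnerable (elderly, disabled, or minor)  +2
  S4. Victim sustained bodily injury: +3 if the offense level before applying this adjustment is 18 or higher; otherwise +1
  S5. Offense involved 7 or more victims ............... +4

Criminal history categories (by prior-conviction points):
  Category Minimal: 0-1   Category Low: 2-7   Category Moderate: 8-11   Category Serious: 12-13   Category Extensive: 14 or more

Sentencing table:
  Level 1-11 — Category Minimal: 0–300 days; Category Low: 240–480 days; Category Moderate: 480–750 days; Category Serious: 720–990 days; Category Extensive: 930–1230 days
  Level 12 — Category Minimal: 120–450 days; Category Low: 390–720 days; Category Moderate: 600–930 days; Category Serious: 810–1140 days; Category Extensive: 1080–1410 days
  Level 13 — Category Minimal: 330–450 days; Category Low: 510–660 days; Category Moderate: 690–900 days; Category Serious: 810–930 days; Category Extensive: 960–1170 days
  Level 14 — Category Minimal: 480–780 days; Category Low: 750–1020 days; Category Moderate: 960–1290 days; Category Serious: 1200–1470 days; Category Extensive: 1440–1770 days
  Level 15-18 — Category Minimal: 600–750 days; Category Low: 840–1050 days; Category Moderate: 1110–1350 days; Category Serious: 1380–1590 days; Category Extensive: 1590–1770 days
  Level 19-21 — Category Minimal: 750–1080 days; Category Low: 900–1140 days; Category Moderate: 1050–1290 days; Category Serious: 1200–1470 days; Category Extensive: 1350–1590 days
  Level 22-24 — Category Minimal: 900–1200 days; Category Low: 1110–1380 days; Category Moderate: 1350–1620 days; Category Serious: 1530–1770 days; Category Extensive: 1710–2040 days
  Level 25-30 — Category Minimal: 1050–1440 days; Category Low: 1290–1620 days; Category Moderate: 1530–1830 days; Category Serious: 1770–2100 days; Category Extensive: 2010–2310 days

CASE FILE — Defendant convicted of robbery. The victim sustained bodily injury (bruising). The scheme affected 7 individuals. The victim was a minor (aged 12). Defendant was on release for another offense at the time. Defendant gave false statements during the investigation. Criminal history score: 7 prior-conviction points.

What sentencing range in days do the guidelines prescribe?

Base offense level for robbery: 20.
S1 applies: 20 + 2 = 22.
S2 applies (level before this adjustment is 22 < 24, so +1): 22 + 1 = 23.
S3 applies: 23 + 2 = 25.
S4 applies (level before this adjustment is 25 ≥ 18, so +3): 25 + 3 = 28.
S5 applies: 28 + 4 = 32.
Level 32 exceeds the maximum of 30; capped at 30.
Final offense level: 30.
Criminal history: 7 prior points → Category Low (2-7).
Level 30 falls in the 25-30 band.
Grid: Level 25-30 × Category Low = 1290-1620 days.

1290-1620 days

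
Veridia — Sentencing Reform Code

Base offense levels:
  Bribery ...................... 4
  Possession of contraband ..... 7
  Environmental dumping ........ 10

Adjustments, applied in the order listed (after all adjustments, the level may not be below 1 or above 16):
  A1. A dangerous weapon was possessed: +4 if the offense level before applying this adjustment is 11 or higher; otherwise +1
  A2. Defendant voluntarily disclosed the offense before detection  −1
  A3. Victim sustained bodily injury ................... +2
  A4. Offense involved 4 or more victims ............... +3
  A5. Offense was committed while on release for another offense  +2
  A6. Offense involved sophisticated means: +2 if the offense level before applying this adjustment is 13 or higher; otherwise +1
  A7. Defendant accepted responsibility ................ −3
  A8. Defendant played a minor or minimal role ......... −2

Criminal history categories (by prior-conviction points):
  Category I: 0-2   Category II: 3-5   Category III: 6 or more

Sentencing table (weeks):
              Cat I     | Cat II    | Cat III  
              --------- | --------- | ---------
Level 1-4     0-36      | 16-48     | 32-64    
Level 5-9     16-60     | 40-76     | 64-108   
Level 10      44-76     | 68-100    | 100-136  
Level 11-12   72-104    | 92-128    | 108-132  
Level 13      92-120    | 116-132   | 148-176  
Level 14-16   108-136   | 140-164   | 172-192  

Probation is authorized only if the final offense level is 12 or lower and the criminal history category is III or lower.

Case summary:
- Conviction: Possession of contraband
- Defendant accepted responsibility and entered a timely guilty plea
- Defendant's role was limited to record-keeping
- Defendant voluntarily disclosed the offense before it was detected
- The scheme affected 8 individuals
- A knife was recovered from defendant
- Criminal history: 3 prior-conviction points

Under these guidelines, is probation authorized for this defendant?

Base offense level for possession of contraband: 7.
A1 applies (level before this adjustment is 7 < 11, so +1): 7 + 1 = 8.
A2 applies: 8 − 1 = 7.
A3 does not apply.
A4 applies: 7 + 3 = 10.
A7 applies: 10 − 3 = 7.
A8 applies: 7 − 2 = 5.
Final offense level: 5.
Criminal history: 3 prior points → Category II (3-5).
Level 5 falls in the 5-9 band.
Grid: Level 5-9 × Category II = 40-76 weeks.
Probation check: level 5 ≤ 12 and category II ≤ III → eligible.

Yes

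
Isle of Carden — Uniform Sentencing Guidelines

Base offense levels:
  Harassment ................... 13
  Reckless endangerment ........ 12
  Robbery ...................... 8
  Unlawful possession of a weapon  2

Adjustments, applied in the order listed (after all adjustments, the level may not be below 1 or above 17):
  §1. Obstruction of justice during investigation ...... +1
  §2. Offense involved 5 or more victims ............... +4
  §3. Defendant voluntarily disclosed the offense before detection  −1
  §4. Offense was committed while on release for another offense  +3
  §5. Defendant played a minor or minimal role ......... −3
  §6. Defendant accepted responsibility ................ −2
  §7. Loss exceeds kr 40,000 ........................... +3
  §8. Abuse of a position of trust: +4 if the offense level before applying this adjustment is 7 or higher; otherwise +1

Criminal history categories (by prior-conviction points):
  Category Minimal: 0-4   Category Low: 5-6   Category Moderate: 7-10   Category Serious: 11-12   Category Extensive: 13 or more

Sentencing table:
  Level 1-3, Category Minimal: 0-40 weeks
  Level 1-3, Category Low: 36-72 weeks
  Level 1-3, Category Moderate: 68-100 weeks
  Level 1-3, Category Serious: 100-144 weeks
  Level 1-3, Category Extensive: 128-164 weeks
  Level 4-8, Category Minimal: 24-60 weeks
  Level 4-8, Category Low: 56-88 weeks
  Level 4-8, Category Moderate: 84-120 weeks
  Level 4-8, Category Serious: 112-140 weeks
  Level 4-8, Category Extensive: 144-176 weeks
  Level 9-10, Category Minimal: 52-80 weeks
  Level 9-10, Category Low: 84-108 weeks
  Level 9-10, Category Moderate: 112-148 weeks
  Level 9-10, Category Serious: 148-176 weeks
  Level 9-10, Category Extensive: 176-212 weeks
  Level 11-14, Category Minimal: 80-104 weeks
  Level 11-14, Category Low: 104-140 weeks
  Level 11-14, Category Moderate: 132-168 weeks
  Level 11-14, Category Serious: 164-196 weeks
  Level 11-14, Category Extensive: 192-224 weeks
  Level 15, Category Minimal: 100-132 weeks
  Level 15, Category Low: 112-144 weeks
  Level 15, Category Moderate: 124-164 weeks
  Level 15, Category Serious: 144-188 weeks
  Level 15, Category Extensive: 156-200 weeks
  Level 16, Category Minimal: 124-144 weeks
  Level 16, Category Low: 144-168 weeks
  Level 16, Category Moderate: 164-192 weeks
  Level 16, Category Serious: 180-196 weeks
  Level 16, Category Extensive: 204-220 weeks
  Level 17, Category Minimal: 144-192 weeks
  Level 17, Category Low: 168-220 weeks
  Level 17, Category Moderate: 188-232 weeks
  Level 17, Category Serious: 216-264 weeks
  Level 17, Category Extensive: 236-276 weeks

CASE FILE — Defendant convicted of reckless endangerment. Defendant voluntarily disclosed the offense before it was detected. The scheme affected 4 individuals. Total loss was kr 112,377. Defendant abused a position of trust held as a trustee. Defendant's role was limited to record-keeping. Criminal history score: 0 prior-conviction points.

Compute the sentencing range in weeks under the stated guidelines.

Base offense level for reckless endangerment: 12.
§1 does not apply.
§3 applies: 12 − 1 = 11.
§5 applies: 11 − 3 = 8.
§6 does not apply.
§7 applies: 8 + 3 = 11.
§8 applies (level before this adjustment is 11 ≥ 7, so +4): 11 + 4 = 15.
Final offense level: 15.
Criminal history: 0 prior points → Category Minimal (0-4).
Level 15 falls in the 15 band.
Grid: Level 15 × Category Minimal = 100-132 weeks.

100-132 weeks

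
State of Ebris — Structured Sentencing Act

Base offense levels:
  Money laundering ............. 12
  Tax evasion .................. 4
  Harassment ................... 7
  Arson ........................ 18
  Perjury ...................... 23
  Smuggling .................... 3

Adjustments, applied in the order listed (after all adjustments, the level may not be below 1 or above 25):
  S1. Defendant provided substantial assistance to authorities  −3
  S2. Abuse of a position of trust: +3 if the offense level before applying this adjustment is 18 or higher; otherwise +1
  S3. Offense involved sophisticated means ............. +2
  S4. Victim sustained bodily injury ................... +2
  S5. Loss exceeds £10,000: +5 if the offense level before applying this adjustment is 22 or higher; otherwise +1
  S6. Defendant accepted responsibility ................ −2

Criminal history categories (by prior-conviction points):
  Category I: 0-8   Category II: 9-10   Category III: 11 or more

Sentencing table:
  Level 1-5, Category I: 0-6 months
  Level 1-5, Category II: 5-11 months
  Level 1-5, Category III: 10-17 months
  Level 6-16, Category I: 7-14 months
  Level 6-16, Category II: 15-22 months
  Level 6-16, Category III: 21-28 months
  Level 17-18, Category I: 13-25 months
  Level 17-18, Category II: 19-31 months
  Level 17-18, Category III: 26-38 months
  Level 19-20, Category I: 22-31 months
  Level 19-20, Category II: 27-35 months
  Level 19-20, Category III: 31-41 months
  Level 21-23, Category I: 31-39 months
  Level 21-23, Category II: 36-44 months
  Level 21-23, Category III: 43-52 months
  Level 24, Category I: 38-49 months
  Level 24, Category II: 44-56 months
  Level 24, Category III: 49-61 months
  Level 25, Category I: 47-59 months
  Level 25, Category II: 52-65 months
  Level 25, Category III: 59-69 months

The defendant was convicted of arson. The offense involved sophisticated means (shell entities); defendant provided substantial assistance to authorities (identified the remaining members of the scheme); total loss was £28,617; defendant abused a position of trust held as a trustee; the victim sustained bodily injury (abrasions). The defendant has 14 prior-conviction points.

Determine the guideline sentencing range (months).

Base offense level for arson: 18.
S1 applies: 18 − 3 = 15.
S2 applies (level before this adjustment is 15 < 18, so +1): 15 + 1 = 16.
S3 applies: 16 + 2 = 18.
S4 applies: 18 + 2 = 20.
S5 applies (level before this adjustment is 20 < 22, so +1): 20 + 1 = 21.
S6 does not apply.
Final offense level: 21.
Criminal history: 14 prior points → Category III (11+).
Level 21 falls in the 21-23 band.
Grid: Level 21-23 × Category III = 43-52 months.

43-52 months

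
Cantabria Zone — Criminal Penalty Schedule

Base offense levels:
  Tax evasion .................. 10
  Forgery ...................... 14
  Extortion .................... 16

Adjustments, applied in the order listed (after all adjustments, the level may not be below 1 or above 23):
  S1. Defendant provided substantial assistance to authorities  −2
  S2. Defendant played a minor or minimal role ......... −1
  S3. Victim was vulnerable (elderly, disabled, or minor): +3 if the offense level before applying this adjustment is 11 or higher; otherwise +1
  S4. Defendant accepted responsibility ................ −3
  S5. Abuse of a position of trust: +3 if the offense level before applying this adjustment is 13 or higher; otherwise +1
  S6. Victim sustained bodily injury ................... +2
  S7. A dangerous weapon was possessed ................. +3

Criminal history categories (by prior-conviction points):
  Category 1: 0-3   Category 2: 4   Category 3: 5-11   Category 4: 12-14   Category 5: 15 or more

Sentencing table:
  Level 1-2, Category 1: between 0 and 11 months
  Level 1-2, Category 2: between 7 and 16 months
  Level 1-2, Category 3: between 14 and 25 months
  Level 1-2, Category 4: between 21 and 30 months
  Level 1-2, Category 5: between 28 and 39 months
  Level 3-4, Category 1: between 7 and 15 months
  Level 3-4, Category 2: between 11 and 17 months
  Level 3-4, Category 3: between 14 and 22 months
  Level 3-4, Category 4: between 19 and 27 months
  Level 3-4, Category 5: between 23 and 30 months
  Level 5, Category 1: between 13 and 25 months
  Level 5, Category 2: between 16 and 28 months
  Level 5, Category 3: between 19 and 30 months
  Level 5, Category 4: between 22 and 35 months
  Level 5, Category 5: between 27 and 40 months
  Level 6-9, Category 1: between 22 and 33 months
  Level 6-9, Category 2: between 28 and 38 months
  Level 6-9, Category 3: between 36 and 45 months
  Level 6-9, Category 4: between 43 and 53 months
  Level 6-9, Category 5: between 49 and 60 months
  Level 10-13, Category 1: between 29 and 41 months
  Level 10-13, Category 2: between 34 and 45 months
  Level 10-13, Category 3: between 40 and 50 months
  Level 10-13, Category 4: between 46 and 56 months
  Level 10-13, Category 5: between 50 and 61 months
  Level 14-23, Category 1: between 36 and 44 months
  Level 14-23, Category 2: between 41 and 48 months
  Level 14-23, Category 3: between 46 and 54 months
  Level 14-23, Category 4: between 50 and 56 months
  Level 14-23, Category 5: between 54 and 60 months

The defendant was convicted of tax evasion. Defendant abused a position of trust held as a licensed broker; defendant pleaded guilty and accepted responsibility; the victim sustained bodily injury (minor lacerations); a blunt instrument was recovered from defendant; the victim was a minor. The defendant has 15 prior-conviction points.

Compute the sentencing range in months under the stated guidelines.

Base offense level for tax evasion: 10.
S3 applies (level before this adjustment is 10 < 11, so +1): 10 + 1 = 11.
S4 applies: 11 − 3 = 8.
S5 applies (level before this adjustment is 8 < 13, so +1): 8 + 1 = 9.
S6 applies: 9 + 2 = 11.
S7 applies: 11 + 3 = 14.
Final offense level: 14.
Criminal history: 15 prior points → Category 5 (15+).
Level 14 falls in the 14-23 band.
Grid: Level 14-23 × Category 5 = 54-60 months.

54-60 months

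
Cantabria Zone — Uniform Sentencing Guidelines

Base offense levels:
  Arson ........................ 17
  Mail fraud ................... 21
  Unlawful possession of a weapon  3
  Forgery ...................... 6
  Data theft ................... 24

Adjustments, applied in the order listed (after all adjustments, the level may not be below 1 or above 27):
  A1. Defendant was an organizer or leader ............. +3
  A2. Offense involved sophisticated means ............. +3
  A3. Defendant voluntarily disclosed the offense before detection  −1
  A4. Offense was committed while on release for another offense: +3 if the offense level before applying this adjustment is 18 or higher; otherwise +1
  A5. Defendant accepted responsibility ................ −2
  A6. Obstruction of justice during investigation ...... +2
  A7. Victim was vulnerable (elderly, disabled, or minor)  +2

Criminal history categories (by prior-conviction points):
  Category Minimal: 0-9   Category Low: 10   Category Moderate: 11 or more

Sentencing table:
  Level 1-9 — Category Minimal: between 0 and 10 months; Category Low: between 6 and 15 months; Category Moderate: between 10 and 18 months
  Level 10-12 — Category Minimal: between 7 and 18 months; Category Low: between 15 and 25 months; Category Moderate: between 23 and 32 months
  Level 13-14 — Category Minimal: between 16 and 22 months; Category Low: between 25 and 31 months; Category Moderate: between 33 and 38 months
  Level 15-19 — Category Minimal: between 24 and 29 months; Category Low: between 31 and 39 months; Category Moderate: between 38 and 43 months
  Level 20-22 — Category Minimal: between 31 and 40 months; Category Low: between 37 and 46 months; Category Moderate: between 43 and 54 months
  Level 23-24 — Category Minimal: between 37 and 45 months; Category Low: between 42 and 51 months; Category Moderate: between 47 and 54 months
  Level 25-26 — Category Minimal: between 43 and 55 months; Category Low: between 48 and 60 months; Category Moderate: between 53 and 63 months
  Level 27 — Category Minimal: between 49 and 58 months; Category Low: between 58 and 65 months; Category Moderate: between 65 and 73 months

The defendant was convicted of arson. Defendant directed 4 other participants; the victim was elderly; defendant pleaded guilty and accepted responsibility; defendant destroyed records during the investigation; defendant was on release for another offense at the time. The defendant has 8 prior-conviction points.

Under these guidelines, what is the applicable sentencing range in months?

43-55 months

Base offense level for arson: 17.
A1 applies: 17 + 3 = 20.
A4 applies (level before this adjustment is 20 ≥ 18, so +3): 20 + 3 = 23.
A5 applies: 23 − 2 = 21.
A6 applies: 21 + 2 = 23.
A7 applies: 23 + 2 = 25.
Final offense level: 25.
Criminal history: 8 prior points → Category Minimal (0-9).
Level 25 falls in the 25-26 band.
Grid: Level 25-26 × Category Minimal = 43-55 months.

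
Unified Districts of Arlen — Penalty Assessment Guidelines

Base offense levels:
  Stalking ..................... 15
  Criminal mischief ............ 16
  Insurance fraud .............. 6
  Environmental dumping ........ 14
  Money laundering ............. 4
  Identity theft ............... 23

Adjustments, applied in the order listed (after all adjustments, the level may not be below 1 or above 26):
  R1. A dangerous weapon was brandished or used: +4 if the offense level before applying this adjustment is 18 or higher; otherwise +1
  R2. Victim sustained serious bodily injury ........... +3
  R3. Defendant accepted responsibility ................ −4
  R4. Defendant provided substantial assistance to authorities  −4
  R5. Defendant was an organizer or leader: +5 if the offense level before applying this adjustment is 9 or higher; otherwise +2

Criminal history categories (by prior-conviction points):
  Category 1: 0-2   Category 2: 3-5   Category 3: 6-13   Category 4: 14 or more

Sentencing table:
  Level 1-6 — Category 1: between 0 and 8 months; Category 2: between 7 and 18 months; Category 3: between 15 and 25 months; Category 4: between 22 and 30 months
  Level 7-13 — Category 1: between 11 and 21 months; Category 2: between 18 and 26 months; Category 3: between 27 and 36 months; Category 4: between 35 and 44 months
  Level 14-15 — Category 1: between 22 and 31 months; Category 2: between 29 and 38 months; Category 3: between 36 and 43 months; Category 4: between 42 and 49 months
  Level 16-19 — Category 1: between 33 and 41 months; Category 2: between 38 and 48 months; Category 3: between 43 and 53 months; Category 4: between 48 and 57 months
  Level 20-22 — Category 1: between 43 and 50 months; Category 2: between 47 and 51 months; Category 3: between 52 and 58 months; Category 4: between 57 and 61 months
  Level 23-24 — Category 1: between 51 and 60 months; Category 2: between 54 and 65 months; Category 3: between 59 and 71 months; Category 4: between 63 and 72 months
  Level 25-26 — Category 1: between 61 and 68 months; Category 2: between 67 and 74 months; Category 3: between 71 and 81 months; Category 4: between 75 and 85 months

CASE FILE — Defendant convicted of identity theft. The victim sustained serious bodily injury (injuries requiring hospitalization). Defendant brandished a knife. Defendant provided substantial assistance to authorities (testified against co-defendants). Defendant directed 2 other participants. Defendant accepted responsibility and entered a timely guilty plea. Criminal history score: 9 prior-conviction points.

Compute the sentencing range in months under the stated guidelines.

71-81 months

Base offense level for identity theft: 23.
R1 applies (level before this adjustment is 23 ≥ 18, so +4): 23 + 4 = 27.
R2 applies: 27 + 3 = 30.
R3 applies: 30 − 4 = 26.
R4 applies: 26 − 4 = 22.
R5 applies (level before this adjustment is 22 ≥ 9, so +5): 22 + 5 = 27.
Level 27 exceeds the maximum of 26; capped at 26.
Final offense level: 26.
Criminal history: 9 prior points → Category 3 (6-13).
Level 26 falls in the 25-26 band.
Grid: Level 25-26 × Category 3 = 71-81 months.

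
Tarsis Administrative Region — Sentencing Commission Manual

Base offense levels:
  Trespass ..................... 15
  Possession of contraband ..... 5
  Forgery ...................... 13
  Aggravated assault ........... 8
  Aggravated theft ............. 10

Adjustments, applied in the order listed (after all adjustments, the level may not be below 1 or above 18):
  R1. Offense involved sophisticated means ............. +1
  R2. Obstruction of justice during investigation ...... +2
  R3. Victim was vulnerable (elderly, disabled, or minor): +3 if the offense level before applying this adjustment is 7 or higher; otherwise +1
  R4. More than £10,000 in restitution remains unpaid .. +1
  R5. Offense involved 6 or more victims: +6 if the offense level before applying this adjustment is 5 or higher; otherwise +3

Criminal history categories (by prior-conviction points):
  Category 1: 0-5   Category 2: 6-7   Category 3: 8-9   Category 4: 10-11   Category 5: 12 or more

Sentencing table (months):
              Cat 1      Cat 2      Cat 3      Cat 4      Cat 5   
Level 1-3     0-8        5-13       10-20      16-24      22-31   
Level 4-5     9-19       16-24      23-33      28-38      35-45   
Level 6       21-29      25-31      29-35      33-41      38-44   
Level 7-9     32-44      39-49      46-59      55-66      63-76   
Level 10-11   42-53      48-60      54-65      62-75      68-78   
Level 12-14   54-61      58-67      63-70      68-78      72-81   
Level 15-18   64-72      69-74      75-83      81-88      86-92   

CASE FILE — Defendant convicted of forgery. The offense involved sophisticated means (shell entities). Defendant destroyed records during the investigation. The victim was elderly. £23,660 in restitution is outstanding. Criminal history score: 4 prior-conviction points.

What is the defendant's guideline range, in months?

64-72 months

Base offense level for forgery: 13.
R1 applies: 13 + 1 = 14.
R2 applies: 14 + 2 = 16.
R3 applies (level before this adjustment is 16 ≥ 7, so +3): 16 + 3 = 19.
R4 applies: 19 + 1 = 20.
R5 does not apply.
Level 20 exceeds the maximum of 18; capped at 18.
Final offense level: 18.
Criminal history: 4 prior points → Category 1 (0-5).
Level 18 falls in the 15-18 band.
Grid: Level 15-18 × Category 1 = 64-72 months.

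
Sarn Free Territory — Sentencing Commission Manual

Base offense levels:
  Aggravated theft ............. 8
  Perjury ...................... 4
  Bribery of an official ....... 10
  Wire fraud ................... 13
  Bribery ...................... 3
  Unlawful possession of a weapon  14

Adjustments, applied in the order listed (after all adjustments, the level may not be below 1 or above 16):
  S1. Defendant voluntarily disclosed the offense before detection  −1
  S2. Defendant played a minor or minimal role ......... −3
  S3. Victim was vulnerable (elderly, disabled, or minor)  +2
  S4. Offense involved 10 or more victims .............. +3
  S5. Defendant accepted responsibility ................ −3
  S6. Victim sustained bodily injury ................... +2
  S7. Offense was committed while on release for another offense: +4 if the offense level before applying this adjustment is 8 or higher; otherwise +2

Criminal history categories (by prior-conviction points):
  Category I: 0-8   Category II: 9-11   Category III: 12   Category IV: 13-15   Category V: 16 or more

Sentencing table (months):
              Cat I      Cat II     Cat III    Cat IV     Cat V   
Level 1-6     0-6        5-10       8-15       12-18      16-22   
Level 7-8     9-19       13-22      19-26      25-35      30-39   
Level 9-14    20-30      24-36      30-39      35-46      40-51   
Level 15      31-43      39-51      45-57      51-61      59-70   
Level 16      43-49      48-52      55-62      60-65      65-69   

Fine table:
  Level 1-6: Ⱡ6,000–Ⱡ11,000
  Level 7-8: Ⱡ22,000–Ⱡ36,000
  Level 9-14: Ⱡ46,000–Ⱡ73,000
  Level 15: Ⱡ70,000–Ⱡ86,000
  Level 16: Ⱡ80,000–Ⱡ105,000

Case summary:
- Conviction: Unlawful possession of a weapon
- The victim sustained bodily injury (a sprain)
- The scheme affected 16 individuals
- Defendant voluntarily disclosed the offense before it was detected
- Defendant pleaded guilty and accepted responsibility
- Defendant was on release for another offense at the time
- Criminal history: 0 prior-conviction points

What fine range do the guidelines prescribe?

Ⱡ80,000–Ⱡ105,000

Base offense level for unlawful possession of a weapon: 14.
S1 applies: 14 − 1 = 13.
S4 applies: 13 + 3 = 16.
S5 applies: 16 − 3 = 13.
S6 applies: 13 + 2 = 15.
S7 applies (level before this adjustment is 15 ≥ 8, so +4): 15 + 4 = 19.
Level 19 exceeds the maximum of 16; capped at 16.
Final offense level: 16.
Level 16 falls in the 16 band.
Fine table: Level 16 → Ⱡ80,000–Ⱡ105,000.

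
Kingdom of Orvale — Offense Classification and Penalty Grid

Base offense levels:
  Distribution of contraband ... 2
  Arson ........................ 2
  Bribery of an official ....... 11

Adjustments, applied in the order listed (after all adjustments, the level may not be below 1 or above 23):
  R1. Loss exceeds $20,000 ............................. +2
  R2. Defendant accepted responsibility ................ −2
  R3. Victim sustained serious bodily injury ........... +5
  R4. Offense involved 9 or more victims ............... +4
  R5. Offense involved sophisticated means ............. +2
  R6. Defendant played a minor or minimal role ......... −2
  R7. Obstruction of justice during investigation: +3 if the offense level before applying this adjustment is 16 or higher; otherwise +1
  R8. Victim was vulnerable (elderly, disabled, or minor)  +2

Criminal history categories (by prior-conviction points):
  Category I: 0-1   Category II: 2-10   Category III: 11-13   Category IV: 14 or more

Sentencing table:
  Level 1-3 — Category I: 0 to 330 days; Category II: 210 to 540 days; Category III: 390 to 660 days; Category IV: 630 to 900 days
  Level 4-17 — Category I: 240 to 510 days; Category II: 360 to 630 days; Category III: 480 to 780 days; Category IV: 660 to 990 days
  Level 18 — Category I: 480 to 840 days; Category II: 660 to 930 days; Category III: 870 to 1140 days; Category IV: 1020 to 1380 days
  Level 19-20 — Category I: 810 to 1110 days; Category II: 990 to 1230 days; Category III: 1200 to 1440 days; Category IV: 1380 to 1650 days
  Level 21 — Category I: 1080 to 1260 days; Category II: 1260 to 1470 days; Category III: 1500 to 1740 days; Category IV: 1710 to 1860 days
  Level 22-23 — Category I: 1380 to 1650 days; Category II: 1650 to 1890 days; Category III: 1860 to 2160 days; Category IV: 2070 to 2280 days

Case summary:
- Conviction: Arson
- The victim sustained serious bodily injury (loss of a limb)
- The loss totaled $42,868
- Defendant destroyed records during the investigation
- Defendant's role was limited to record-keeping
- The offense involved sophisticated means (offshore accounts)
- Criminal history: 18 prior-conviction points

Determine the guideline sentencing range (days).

660-990 days

Base offense level for arson: 2.
R1 applies: 2 + 2 = 4.
R2 does not apply.
R3 applies: 4 + 5 = 9.
R5 applies: 9 + 2 = 11.
R6 applies: 11 − 2 = 9.
R7 applies (level before this adjustment is 9 < 16, so +1): 9 + 1 = 10.
Final offense level: 10.
Criminal history: 18 prior points → Category IV (14+).
Level 10 falls in the 4-17 band.
Grid: Level 4-17 × Category IV = 660-990 days.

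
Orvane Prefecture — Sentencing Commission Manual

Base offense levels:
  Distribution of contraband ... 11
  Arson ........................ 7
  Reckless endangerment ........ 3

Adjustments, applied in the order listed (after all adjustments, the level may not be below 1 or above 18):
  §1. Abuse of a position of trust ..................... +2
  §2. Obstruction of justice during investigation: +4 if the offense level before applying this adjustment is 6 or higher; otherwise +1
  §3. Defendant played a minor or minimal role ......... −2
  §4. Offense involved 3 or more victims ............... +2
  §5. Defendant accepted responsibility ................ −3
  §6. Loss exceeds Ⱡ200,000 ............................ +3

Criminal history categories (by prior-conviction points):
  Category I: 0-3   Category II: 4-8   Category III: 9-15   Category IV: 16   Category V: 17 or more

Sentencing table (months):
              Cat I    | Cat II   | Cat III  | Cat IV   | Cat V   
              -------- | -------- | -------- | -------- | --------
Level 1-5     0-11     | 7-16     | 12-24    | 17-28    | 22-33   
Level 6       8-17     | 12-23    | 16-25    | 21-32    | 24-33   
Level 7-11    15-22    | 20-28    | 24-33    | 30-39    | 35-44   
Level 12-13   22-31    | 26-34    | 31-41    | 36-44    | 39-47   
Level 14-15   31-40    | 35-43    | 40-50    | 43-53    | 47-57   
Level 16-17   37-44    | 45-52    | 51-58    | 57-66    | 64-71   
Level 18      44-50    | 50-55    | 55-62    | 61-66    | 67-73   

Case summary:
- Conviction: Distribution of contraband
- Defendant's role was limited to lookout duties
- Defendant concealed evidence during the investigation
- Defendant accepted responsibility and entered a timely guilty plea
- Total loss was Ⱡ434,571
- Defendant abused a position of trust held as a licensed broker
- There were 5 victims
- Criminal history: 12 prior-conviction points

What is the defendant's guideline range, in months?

51-58 months

Base offense level for distribution of contraband: 11.
§1 applies: 11 + 2 = 13.
§2 applies (level before this adjustment is 13 ≥ 6, so +4): 13 + 4 = 17.
§3 applies: 17 − 2 = 15.
§4 applies: 15 + 2 = 17.
§5 applies: 17 − 3 = 14.
§6 applies: 14 + 3 = 17.
Final offense level: 17.
Criminal history: 12 prior points → Category III (9-15).
Level 17 falls in the 16-17 band.
Grid: Level 16-17 × Category III = 51-58 months.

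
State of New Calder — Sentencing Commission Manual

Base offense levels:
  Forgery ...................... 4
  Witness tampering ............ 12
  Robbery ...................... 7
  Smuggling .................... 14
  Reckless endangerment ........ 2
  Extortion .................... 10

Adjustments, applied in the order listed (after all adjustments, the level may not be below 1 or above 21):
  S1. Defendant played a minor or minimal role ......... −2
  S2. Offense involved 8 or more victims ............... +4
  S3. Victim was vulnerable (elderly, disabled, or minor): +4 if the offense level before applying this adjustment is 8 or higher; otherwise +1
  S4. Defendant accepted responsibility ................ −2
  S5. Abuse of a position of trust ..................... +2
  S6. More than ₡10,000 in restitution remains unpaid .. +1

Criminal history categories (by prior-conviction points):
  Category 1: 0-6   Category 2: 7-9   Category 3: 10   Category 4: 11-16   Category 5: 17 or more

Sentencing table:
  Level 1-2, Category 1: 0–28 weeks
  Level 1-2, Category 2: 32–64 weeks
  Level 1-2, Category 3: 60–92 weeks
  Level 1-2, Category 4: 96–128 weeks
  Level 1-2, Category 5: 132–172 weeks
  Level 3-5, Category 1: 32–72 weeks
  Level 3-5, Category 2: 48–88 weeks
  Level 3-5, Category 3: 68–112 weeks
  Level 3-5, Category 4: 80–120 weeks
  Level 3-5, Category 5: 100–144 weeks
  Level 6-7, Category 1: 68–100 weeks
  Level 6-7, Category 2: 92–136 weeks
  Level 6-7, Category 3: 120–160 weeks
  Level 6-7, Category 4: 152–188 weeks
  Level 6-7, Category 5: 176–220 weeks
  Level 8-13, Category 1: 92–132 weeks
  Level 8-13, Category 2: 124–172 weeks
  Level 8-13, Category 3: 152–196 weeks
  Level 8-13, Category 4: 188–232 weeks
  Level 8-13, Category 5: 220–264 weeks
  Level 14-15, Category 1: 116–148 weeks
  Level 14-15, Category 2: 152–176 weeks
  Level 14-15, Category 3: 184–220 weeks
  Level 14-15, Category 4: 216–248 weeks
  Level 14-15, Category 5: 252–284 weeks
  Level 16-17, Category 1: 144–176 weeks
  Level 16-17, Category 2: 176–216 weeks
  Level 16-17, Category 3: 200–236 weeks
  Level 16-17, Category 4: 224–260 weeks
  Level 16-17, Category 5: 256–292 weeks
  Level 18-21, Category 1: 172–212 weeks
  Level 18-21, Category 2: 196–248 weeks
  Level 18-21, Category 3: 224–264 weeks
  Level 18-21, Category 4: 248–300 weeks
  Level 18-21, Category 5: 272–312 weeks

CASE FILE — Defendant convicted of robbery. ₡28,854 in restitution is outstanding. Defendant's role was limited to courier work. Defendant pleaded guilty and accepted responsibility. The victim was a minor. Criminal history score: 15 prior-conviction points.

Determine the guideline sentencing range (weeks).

80-120 weeks

Base offense level for robbery: 7.
S1 applies: 7 − 2 = 5.
S2 does not apply.
S3 applies (level before this adjustment is 5 < 8, so +1): 5 + 1 = 6.
S4 applies: 6 − 2 = 4.
S5 does not apply.
S6 applies: 4 + 1 = 5.
Final offense level: 5.
Criminal history: 15 prior points → Category 4 (11-16).
Level 5 falls in the 3-5 band.
Grid: Level 3-5 × Category 4 = 80-120 weeks.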